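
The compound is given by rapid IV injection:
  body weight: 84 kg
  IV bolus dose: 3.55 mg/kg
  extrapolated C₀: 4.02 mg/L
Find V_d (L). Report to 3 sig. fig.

74.2 L

Dose = 3.55 × 84 = 298.2 mg
Vd = Dose / C₀ = 298.2 / 4.02 = 74.18 L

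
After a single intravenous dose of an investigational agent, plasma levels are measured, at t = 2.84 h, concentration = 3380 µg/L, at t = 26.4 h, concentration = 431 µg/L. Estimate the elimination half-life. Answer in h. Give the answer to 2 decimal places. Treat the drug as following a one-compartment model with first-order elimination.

7.93 h

k = ln(C₁/C₂) / (t₂ − t₁) = ln(3380/431) / (26.4 − 2.84)
  = 2.060 / 23.56 = 0.08744 h⁻¹
t½ = ln2 / k = 0.693147 / 0.08744 = 7.927 h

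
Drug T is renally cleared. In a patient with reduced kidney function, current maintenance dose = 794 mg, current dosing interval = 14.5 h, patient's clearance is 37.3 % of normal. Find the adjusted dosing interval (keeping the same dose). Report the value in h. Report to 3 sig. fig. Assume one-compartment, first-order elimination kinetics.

To keep the same average steady-state level, dosing rate must scale with clearance.
CL ratio = 37.3 / 100 = 0.3730
New interval (same dose) = 14.5 / 0.3730 = 38.87 h

38.9 h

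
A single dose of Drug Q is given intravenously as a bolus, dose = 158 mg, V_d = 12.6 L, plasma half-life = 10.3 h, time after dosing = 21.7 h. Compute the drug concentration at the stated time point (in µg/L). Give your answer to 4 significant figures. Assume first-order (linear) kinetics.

C₀ = Dose / Vd = 158.0 / 12.6 = 12.54 mg/L
k = ln2 / t½ = 0.693147 / 10.3 = 0.06730 h⁻¹
C = C₀ · e^(−k·t) = 12.54 × e^(−0.06730 × 21.7)
  = 12.54 × 0.2321 = 2.911 mg/L
Convert: 2.911 mg/L × 1000 = 2911 µg/L

2911 µg/L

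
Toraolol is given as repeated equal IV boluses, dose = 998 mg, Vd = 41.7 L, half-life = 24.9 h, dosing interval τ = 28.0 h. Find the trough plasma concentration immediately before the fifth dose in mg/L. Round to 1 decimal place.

C₀ per dose = Dose / Vd = 998 / 41.7 = 23.93 mg/L
k = ln2 / t½ = 0.693147 / 24.9 = 0.02784 h⁻¹
Fraction remaining after one interval: r = e^(−kτ) = e^(−0.02784 × 28.0) = 0.4586
Before dose 5, 4 doses have been given (aged 1τ, 2τ, 3τ, 4τ).
C_trough = C₀ × (r + r² + … + r^4) = C₀ × r(1−r^4)/(1−r)
        = 23.93 × 0.4586 × (1 − 0.04423) / (1 − 0.4586) = 19.37 mg/L

19.4 mg/L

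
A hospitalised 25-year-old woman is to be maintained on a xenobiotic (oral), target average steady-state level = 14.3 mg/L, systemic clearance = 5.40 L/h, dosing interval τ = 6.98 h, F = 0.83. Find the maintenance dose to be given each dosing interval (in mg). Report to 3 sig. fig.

At steady state, F × (Dose/τ) = Css × CL.
Dose = Css × CL × τ / F = 14.3 × 5.400 × 6.98 / 0.83 = 649.4 mg

649 mg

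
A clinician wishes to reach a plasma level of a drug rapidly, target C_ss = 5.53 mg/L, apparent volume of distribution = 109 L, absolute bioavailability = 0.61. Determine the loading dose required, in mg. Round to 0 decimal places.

LD = Css × Vd / F = 5.53 × 109 / 0.61 = 988.1 mg

988 mg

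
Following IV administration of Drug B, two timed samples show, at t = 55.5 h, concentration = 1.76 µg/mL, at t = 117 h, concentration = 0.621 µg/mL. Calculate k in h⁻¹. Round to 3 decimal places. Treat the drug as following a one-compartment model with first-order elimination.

0.017 h⁻¹

k = ln(C₁/C₂) / (t₂ − t₁) = ln(1.76/0.621) / (117 − 55.5)
  = 1.042 / 61.50 = 0.01694 h⁻¹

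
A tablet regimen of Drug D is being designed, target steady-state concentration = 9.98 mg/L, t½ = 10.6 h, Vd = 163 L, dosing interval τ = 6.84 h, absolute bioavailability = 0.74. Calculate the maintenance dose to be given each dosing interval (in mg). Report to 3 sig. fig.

k = ln2 / t½ = 0.693147 / 10.6 = 0.06539 h⁻¹
CL = k × Vd = 0.06539 × 163 = 10.66 L/h
At steady state, F × (Dose/τ) = Css × CL.
Dose = Css × CL × τ / F = 9.98 × 10.66 × 6.84 / 0.74 = 983.4 mg

983 mg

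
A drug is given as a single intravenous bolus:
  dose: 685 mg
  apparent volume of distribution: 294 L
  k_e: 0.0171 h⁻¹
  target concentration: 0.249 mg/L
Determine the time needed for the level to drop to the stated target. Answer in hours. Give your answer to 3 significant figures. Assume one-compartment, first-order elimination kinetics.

131 h

C₀ = Dose / Vd = 685.0 / 294 = 2.330 mg/L
t = ln(C₀ / C) / k = ln(2.330 / 0.249) / 0.01710
  = ln(9.357) / 0.01710 = 2.236 / 0.01710 = 130.8 h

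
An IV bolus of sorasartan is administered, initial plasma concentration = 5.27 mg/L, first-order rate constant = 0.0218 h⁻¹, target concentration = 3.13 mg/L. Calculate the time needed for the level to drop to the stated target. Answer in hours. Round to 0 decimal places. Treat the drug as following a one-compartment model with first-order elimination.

24 h

t = ln(C₀ / C) / k = ln(5.270 / 3.13) / 0.02180
  = ln(1.684) / 0.02180 = 0.5212 / 0.02180 = 23.91 h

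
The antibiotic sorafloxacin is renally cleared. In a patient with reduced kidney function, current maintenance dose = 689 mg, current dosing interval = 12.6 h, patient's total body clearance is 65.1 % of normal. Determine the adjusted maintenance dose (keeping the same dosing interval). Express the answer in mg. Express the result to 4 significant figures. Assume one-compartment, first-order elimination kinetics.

448.5 mg

To keep the same average steady-state level, dosing rate must scale with clearance.
CL ratio = 65.1 / 100 = 0.6510
New dose (same interval) = 689 × 0.6510 = 448.5 mg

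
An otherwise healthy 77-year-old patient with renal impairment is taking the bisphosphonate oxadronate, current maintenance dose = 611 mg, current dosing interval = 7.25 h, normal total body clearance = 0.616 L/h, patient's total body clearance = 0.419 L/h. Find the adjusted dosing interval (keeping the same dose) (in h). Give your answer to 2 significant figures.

To keep the same average steady-state level, dosing rate must scale with clearance.
CL ratio = 0.419 / 0.616 = 0.6802
New interval (same dose) = 7.25 / 0.6802 = 10.66 h

11 h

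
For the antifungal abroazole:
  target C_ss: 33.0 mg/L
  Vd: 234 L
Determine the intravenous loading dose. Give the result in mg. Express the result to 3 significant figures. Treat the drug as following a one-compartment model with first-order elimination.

7720 mg

LD = Css × Vd = 33.0 × 234 = 7722 mg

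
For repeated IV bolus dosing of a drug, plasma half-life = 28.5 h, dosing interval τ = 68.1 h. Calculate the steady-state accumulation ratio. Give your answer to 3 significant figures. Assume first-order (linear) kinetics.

1.24

k = ln2 / t½ = 0.693147 / 28.5 = 0.02432 h⁻¹
e^(−kτ) = e^(−0.02432 × 68.1) = 0.1909
Accumulation ratio R = 1 / (1 − e^(−kτ)) = 1 / (1 − 0.1909) = 1.236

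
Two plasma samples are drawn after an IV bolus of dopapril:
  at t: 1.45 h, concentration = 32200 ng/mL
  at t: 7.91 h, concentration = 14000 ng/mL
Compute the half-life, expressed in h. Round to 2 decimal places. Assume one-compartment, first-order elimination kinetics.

k = ln(C₁/C₂) / (t₂ − t₁) = ln(32200/14000) / (7.91 − 1.45)
  = 0.8329 / 6.460 = 0.1289 h⁻¹
t½ = ln2 / k = 0.693147 / 0.1289 = 5.377 h

5.38 h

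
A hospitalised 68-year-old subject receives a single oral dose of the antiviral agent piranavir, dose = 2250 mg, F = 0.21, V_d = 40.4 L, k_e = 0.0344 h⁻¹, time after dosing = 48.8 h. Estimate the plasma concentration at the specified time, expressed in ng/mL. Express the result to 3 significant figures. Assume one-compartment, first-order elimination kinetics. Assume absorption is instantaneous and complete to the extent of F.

2180 ng/mL

Amount reaching circulation = F × Dose = 0.21 × 2250 = 472.5 mg
C₀ = F·Dose / Vd = 472.5 / 40.4 = 11.70 mg/L
C = C₀ · e^(−k·t) = 11.70 × e^(−0.03440 × 48.8)
  = 11.70 × 0.1866 = 2.183 mg/L
Convert: 2.183 mg/L × 1000 = 2183 ng/mL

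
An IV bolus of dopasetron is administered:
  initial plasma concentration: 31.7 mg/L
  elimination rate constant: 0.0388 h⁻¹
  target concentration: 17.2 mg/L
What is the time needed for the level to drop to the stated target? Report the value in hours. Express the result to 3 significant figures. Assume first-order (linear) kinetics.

15.8 h

t = ln(C₀ / C) / k = ln(31.70 / 17.2) / 0.03880
  = ln(1.843) / 0.03880 = 0.6114 / 0.03880 = 15.76 h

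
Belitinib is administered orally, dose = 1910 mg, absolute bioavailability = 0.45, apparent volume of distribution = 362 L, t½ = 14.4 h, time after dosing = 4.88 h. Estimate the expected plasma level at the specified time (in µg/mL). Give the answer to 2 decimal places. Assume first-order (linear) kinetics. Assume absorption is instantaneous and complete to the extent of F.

Amount reaching circulation = F × Dose = 0.45 × 1910 = 859.5 mg
C₀ = F·Dose / Vd = 859.5 / 362 = 2.374 mg/L
k = ln2 / t½ = 0.693147 / 14.4 = 0.04814 h⁻¹
C = C₀ · e^(−k·t) = 2.374 × e^(−0.04814 × 4.88)
  = 2.374 × 0.7906 = 1.877 mg/L
(1.877 mg/L = 1.877 µg/mL)

1.88 µg/mL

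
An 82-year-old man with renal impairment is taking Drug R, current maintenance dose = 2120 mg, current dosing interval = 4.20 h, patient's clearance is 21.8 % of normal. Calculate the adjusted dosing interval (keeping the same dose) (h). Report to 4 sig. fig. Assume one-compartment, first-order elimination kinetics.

To keep the same average steady-state level, dosing rate must scale with clearance.
CL ratio = 21.8 / 100 = 0.2180
New interval (same dose) = 4.20 / 0.2180 = 19.27 h

19.27 h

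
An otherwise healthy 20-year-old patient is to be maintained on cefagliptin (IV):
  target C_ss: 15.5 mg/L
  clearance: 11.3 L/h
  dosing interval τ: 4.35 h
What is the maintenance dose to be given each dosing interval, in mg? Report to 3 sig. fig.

762 mg

At steady state, Dose/τ = Css × CL.
Dose = Css × CL × τ = 15.5 × 11.30 × 4.35 = 761.9 mg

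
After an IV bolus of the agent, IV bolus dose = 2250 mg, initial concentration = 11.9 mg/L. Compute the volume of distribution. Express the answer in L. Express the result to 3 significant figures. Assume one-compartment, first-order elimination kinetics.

189 L

Vd = Dose / C₀ = 2250 / 11.9 = 189.1 L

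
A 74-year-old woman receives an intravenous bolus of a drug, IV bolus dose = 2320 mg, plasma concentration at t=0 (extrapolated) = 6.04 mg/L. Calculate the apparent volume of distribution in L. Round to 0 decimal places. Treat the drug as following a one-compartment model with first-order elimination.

Vd = Dose / C₀ = 2320 / 6.04 = 384.1 L

384 L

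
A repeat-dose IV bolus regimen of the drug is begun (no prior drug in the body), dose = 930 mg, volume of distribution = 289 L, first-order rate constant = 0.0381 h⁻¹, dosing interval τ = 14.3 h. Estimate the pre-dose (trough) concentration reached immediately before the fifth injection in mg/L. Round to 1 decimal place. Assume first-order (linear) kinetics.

C₀ per dose = Dose / Vd = 930 / 289 = 3.218 mg/L
Fraction remaining after one interval: r = e^(−kτ) = e^(−0.03810 × 14.3) = 0.5799
Before dose 5, 4 doses have been given (aged 1τ, 2τ, 3τ, 4τ).
C_trough = C₀ × (r + r² + … + r^4) = C₀ × r(1−r^4)/(1−r)
        = 3.218 × 0.5799 × (1 − 0.1131) / (1 − 0.5799) = 3.940 mg/L

3.9 mg/L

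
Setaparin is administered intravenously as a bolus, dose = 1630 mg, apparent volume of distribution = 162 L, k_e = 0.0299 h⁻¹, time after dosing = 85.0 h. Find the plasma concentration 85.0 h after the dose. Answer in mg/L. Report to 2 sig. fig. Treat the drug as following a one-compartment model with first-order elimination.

0.79 mg/L

C₀ = Dose / Vd = 1630 / 162 = 10.06 mg/L
C = C₀ · e^(−k·t) = 10.06 × e^(−0.02990 × 85.0)
  = 10.06 × 0.07875 = 0.7922 mg/L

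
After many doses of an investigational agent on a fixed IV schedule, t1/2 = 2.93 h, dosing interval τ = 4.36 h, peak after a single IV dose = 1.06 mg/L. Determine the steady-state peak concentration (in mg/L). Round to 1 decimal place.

1.6 mg/L

k = ln2 / t½ = 0.693147 / 2.93 = 0.2366 h⁻¹
e^(−kτ) = e^(−0.2366 × 4.36) = 0.3564
Accumulation ratio R = 1 / (1 − e^(−kτ)) = 1 / (1 − 0.3564) = 1.554
Steady-state peak = C₀ × R = 1.06 × 1.554 = 1.647 mg/L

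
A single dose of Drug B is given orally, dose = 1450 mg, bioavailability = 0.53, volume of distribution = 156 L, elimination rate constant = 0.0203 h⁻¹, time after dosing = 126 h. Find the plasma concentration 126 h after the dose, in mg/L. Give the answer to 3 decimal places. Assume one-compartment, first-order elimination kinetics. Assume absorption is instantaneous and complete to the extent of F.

0.382 mg/L

Amount reaching circulation = F × Dose = 0.53 × 1450 = 768.5 mg
C₀ = F·Dose / Vd = 768.5 / 156 = 4.926 mg/L
C = C₀ · e^(−k·t) = 4.926 × e^(−0.02030 × 126)
  = 4.926 × 0.07747 = 0.3816 mg/L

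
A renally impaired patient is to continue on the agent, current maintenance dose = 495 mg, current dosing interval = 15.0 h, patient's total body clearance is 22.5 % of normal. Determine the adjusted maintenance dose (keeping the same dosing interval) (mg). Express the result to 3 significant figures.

111 mg

To keep the same average steady-state level, dosing rate must scale with clearance.
CL ratio = 22.5 / 100 = 0.2250
New dose (same interval) = 495 × 0.2250 = 111.4 mg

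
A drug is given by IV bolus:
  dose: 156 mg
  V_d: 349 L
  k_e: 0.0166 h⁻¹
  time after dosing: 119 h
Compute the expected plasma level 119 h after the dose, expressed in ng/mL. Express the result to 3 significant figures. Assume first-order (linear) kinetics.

62.0 ng/mL

C₀ = Dose / Vd = 156.0 / 349 = 0.4470 mg/L
C = C₀ · e^(−k·t) = 0.4470 × e^(−0.01660 × 119)
  = 0.4470 × 0.1387 = 0.06200 mg/L
Convert: 0.06200 mg/L × 1000 = 62.00 ng/mL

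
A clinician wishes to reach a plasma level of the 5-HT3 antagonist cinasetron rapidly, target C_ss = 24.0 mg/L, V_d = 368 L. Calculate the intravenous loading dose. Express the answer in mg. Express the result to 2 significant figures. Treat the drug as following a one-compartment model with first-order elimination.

LD = Css × Vd = 24.0 × 368 = 8832 mg

8800 mg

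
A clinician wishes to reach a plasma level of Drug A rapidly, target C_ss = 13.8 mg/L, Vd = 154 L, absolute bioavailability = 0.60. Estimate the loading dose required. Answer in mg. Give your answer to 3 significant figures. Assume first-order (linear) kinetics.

LD = Css × Vd / F = 13.8 × 154 / 0.60 = 3542 mg

3540 mg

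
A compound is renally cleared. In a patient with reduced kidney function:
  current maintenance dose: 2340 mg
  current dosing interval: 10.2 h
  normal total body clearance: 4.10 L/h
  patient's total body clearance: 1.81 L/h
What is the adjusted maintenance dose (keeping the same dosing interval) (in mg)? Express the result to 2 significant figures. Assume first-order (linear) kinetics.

To keep the same average steady-state level, dosing rate must scale with clearance.
CL ratio = 1.81 / 4.10 = 0.4415
New dose (same interval) = 2340 × 0.4415 = 1033 mg

1000 mg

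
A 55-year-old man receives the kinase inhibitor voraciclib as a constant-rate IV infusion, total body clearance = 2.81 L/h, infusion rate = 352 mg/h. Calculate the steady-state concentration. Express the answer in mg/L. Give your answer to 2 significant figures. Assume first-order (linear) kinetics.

At steady state Css = R₀ / CL = 352 / 2.810 = 125.3 mg/L

130 mg/L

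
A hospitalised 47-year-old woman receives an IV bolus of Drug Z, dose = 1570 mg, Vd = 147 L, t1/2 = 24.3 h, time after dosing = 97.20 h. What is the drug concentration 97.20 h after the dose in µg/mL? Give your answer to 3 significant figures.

C₀ = Dose / Vd = 1570 / 147 = 10.68 mg/L
k = ln2 / t½ = 0.693147 / 24.3 = 0.02852 h⁻¹
t / t½ = 97.20 / 24.3 = 4 half-lives
C = C₀ × (1/2)^4 = 10.68 × 0.06250 = 0.6675 mg/L
(0.6675 mg/L = 0.6675 µg/mL)

0.668 µg/mL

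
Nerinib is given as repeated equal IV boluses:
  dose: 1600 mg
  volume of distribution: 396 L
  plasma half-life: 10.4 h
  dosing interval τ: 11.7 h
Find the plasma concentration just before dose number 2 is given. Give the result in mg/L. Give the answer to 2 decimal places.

1.85 mg/L

C₀ per dose = Dose / Vd = 1600 / 396 = 4.040 mg/L
k = ln2 / t½ = 0.693147 / 10.4 = 0.06665 h⁻¹
Fraction remaining after one interval: r = e^(−kτ) = e^(−0.06665 × 11.7) = 0.4585
Before dose 2, 1 dose has been given (aged 1τ).
C_trough = C₀ × r = 4.040 × 0.4585 = 1.852 mg/L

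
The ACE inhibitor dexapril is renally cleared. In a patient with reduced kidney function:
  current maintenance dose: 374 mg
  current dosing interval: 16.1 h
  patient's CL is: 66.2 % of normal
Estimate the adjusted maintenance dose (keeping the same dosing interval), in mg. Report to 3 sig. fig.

To keep the same average steady-state level, dosing rate must scale with clearance.
CL ratio = 66.2 / 100 = 0.6620
New dose (same interval) = 374 × 0.6620 = 247.6 mg

248 mg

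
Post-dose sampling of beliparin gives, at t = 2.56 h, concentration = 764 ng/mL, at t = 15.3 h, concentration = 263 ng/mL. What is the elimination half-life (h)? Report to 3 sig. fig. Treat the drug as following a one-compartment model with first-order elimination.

8.28 h

k = ln(C₁/C₂) / (t₂ − t₁) = ln(764/263) / (15.3 − 2.56)
  = 1.066 / 12.74 = 0.08367 h⁻¹
t½ = ln2 / k = 0.693147 / 0.08367 = 8.284 h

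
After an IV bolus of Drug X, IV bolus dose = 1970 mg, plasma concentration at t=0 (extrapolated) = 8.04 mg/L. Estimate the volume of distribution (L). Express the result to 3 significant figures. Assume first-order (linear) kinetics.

Vd = Dose / C₀ = 1970 / 8.04 = 245.0 L

245 L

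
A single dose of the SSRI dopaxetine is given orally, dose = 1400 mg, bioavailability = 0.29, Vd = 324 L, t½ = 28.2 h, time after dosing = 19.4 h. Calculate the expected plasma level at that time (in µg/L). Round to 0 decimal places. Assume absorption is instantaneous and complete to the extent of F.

Amount reaching circulation = F × Dose = 0.29 × 1400 = 406.0 mg
C₀ = F·Dose / Vd = 406.0 / 324 = 1.253 mg/L
k = ln2 / t½ = 0.693147 / 28.2 = 0.02458 h⁻¹
C = C₀ · e^(−k·t) = 1.253 × e^(−0.02458 × 19.4)
  = 1.253 × 0.6207 = 0.7777 mg/L
Convert: 0.7777 mg/L × 1000 = 777.7 µg/L

778 µg/L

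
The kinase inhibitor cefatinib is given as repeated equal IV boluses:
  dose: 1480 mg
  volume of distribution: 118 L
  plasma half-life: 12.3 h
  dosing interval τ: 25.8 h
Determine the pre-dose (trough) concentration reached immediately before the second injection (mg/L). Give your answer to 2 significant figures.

2.9 mg/L

C₀ per dose = Dose / Vd = 1480 / 118 = 12.54 mg/L
k = ln2 / t½ = 0.693147 / 12.3 = 0.05635 h⁻¹
Fraction remaining after one interval: r = e^(−kτ) = e^(−0.05635 × 25.8) = 0.2337
Before dose 2, 1 dose has been given (aged 1τ).
C_trough = C₀ × r = 12.54 × 0.2337 = 2.931 mg/L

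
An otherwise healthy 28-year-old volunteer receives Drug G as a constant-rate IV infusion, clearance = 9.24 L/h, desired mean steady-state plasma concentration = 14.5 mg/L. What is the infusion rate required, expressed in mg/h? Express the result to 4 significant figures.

134.0 mg/h

At steady state, infusion rate R₀ = Css × CL = 14.5 × 9.240 = 134.0 mg/h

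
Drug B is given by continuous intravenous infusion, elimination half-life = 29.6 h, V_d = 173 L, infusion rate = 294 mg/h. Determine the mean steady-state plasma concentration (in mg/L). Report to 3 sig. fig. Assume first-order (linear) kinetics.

72.6 mg/L

k = ln2 / t½ = 0.693147 / 29.6 = 0.02342 h⁻¹
CL = k × Vd = 0.02342 × 173 = 4.052 L/h
At steady state Css = R₀ / CL = 294 / 4.052 = 72.56 mg/L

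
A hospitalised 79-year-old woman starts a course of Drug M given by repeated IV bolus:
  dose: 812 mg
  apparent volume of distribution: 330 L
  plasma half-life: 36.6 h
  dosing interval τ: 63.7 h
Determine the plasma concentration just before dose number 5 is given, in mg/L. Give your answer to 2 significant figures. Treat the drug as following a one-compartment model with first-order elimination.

C₀ per dose = Dose / Vd = 812 / 330 = 2.461 mg/L
k = ln2 / t½ = 0.693147 / 36.6 = 0.01894 h⁻¹
Fraction remaining after one interval: r = e^(−kτ) = e^(−0.01894 × 63.7) = 0.2992
Before dose 5, 4 doses have been given (aged 1τ, 2τ, 3τ, 4τ).
C_trough = C₀ × (r + r² + … + r^4) = C₀ × r(1−r^4)/(1−r)
        = 2.461 × 0.2992 × (1 − 0.008014) / (1 − 0.2992) = 1.042 mg/L

1.0 mg/L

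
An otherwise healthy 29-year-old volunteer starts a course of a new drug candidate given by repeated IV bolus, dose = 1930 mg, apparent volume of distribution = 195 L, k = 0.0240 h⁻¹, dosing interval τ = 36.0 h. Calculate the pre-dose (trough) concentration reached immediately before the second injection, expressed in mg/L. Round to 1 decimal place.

4.2 mg/L

C₀ per dose = Dose / Vd = 1930 / 195 = 9.897 mg/L
Fraction remaining after one interval: r = e^(−kτ) = e^(−0.02400 × 36.0) = 0.4215
Before dose 2, 1 dose has been given (aged 1τ).
C_trough = C₀ × r = 9.897 × 0.4215 = 4.172 mg/L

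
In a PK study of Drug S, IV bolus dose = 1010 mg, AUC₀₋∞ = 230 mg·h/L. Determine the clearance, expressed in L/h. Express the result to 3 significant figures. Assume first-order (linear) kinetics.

4.39 L/h

CL = Dose / AUC = 1010 / 230 = 4.391 L/h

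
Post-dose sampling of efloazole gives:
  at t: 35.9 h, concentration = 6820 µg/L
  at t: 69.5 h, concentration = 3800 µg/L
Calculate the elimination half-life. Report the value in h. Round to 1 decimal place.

k = ln(C₁/C₂) / (t₂ − t₁) = ln(6820/3800) / (69.5 − 35.9)
  = 0.5849 / 33.60 = 0.01741 h⁻¹
t½ = ln2 / k = 0.693147 / 0.01741 = 39.81 h

39.8 h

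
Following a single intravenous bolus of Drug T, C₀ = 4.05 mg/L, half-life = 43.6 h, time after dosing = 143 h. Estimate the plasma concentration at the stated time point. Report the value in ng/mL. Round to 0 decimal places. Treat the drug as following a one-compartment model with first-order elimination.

k = ln2 / t½ = 0.693147 / 43.6 = 0.01590 h⁻¹
C = C₀ · e^(−k·t) = 4.050 × e^(−0.01590 × 143)
  = 4.050 × 0.1029 = 0.4167 mg/L
Convert: 0.4167 mg/L × 1000 = 416.7 ng/mL

417 ng/mL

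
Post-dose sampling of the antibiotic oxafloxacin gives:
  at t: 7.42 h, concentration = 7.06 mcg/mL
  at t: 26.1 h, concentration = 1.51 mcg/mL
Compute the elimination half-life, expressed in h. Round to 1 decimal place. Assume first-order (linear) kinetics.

8.4 h

k = ln(C₁/C₂) / (t₂ − t₁) = ln(7.06/1.51) / (26.1 − 7.42)
  = 1.542 / 18.68 = 0.08255 h⁻¹
t½ = ln2 / k = 0.693147 / 0.08255 = 8.397 h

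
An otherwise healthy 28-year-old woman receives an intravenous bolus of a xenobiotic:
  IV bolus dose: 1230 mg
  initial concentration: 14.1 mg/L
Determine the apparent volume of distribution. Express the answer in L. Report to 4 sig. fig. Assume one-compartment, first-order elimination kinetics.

Vd = Dose / C₀ = 1230 / 14.1 = 87.23 L

87.23 L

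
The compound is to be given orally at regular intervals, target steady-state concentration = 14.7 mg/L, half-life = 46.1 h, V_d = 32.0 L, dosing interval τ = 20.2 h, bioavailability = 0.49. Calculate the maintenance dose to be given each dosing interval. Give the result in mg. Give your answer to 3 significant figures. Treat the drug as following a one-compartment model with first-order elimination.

k = ln2 / t½ = 0.693147 / 46.1 = 0.01504 h⁻¹
CL = k × Vd = 0.01504 × 32.0 = 0.4813 L/h
At steady state, F × (Dose/τ) = Css × CL.
Dose = Css × CL × τ / F = 14.7 × 0.4813 × 20.2 / 0.49 = 291.7 mg

292 mg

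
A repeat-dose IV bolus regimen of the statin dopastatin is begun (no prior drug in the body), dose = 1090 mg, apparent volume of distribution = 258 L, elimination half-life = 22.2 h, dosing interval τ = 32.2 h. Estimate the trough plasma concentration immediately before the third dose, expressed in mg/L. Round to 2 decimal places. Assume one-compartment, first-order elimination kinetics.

2.11 mg/L

C₀ per dose = Dose / Vd = 1090 / 258 = 4.225 mg/L
k = ln2 / t½ = 0.693147 / 22.2 = 0.03122 h⁻¹
Fraction remaining after one interval: r = e^(−kτ) = e^(−0.03122 × 32.2) = 0.3659
Before dose 3, 2 doses have been given (aged 1τ, 2τ).
C_trough = C₀ × (r + r²) = 4.225 × (0.3659 + 0.1339) = 2.112 mg/L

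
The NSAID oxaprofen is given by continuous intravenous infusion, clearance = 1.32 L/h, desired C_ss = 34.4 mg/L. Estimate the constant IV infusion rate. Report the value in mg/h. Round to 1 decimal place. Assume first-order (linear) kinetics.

At steady state, infusion rate R₀ = Css × CL = 34.4 × 1.320 = 45.41 mg/h

45.4 mg/h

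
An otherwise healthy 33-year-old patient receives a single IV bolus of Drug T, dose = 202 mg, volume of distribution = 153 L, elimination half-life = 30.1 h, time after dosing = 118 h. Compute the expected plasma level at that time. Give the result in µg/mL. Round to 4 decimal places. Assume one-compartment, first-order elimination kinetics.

C₀ = Dose / Vd = 202.0 / 153 = 1.320 mg/L
k = ln2 / t½ = 0.693147 / 30.1 = 0.02303 h⁻¹
C = C₀ · e^(−k·t) = 1.320 × e^(−0.02303 × 118)
  = 1.320 × 0.06604 = 0.08717 mg/L
(0.08717 mg/L = 0.08717 µg/mL)

0.0872 µg/mL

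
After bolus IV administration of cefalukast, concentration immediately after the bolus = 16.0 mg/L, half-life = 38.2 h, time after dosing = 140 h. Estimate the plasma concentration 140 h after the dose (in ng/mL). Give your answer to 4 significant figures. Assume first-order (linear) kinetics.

1261 ng/mL

k = ln2 / t½ = 0.693147 / 38.2 = 0.01815 h⁻¹
C = C₀ · e^(−k·t) = 16.00 × e^(−0.01815 × 140)
  = 16.00 × 0.07879 = 1.261 mg/L
Convert: 1.261 mg/L × 1000 = 1261 ng/mL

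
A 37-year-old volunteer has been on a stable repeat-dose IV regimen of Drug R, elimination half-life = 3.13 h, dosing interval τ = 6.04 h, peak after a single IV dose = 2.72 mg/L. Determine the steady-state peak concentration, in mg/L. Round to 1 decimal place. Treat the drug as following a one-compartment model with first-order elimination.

k = ln2 / t½ = 0.693147 / 3.13 = 0.2215 h⁻¹
e^(−kτ) = e^(−0.2215 × 6.04) = 0.2624
Accumulation ratio R = 1 / (1 − e^(−kτ)) = 1 / (1 − 0.2624) = 1.356
Steady-state peak = C₀ × R = 2.72 × 1.356 = 3.688 mg/L

3.7 mg/L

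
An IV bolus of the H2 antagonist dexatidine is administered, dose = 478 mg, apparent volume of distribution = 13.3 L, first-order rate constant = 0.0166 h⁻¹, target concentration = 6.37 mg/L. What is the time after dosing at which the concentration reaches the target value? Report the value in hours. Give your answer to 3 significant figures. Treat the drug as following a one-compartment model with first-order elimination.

104 h

C₀ = Dose / Vd = 478.0 / 13.3 = 35.94 mg/L
t = ln(C₀ / C) / k = ln(35.94 / 6.37) / 0.01660
  = ln(5.642) / 0.01660 = 1.730 / 0.01660 = 104.2 h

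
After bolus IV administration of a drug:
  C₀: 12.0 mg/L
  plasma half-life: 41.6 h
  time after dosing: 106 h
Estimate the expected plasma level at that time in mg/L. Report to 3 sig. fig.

k = ln2 / t½ = 0.693147 / 41.6 = 0.01666 h⁻¹
C = C₀ · e^(−k·t) = 12.00 × e^(−0.01666 × 106)
  = 12.00 × 0.1710 = 2.052 mg/L

2.05 mg/L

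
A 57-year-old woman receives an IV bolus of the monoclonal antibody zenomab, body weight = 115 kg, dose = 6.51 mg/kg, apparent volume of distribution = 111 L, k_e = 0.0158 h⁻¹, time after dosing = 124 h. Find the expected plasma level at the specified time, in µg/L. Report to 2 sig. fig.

Total dose = 6.51 × 115 = 748.7 mg
C₀ = Dose / Vd = 748.7 / 111 = 6.745 mg/L
C = C₀ · e^(−k·t) = 6.745 × e^(−0.01580 × 124)
  = 6.745 × 0.1410 = 0.9510 mg/L
Convert: 0.9510 mg/L × 1000 = 951.0 µg/L

950 µg/L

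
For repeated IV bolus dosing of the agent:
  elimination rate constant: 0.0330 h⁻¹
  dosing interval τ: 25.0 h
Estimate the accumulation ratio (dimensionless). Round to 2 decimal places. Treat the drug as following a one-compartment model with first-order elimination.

e^(−kτ) = e^(−0.03300 × 25.0) = 0.4382
Accumulation ratio R = 1 / (1 − e^(−kτ)) = 1 / (1 − 0.4382) = 1.780

1.78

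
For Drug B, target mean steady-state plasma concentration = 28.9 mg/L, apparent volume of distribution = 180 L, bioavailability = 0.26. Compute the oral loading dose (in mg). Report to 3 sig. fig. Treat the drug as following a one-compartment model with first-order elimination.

20000 mg

LD = Css × Vd / F = 28.9 × 180 / 0.26 = 20010 mg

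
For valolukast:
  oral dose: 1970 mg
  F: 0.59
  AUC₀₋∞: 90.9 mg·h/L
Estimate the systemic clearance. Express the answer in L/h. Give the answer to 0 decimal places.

13 L/h

CL = F·Dose / AUC = 0.59 × 1970 / 90.9 = 12.79 L/h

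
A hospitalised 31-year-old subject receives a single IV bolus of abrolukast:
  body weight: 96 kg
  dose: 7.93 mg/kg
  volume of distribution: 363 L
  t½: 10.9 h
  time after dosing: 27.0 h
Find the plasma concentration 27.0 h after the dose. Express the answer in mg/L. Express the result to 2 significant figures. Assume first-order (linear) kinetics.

0.38 mg/L

Total dose = 7.93 × 96 = 761.3 mg
C₀ = Dose / Vd = 761.3 / 363 = 2.097 mg/L
k = ln2 / t½ = 0.693147 / 10.9 = 0.06359 h⁻¹
C = C₀ · e^(−k·t) = 2.097 × e^(−0.06359 × 27.0)
  = 2.097 × 0.1796 = 0.3766 mg/L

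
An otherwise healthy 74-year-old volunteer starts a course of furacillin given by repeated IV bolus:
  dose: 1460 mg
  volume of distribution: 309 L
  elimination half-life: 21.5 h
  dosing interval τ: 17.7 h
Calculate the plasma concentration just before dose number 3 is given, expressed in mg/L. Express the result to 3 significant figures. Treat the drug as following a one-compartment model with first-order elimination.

C₀ per dose = Dose / Vd = 1460 / 309 = 4.725 mg/L
k = ln2 / t½ = 0.693147 / 21.5 = 0.03224 h⁻¹
Fraction remaining after one interval: r = e^(−kτ) = e^(−0.03224 × 17.7) = 0.5652
Before dose 3, 2 doses have been given (aged 1τ, 2τ).
C_trough = C₀ × (r + r²) = 4.725 × (0.5652 + 0.3195) = 4.180 mg/L

4.18 mg/L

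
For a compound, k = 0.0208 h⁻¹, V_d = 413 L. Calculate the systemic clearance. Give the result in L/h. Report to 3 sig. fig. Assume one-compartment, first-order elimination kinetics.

8.59 L/h

CL = k × Vd = 0.0208 × 413 = 8.590 L/h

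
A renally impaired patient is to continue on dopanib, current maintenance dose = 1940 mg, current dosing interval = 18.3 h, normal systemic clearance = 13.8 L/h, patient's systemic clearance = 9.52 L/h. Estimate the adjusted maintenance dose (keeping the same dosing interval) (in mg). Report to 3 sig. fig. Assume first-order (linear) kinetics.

To keep the same average steady-state level, dosing rate must scale with clearance.
CL ratio = 9.52 / 13.8 = 0.6899
New dose (same interval) = 1940 × 0.6899 = 1338 mg

1340 mg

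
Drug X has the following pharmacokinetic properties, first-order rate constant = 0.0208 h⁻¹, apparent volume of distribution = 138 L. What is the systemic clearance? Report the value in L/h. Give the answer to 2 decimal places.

2.87 L/h

CL = k × Vd = 0.0208 × 138 = 2.870 L/h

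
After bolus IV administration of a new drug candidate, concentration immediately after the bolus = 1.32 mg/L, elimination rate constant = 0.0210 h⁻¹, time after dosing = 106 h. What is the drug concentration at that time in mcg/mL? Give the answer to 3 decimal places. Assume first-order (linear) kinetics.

0.143 mcg/mL

C = C₀ · e^(−k·t) = 1.320 × e^(−0.02100 × 106)
  = 1.320 × 0.1080 = 0.1426 mg/L
(0.1426 mg/L = 0.1426 mcg/mL)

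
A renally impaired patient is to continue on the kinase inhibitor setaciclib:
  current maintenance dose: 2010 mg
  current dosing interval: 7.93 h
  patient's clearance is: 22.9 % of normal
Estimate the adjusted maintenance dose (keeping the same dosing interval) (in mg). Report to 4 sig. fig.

460.3 mg

To keep the same average steady-state level, dosing rate must scale with clearance.
CL ratio = 22.9 / 100 = 0.2290
New dose (same interval) = 2010 × 0.2290 = 460.3 mg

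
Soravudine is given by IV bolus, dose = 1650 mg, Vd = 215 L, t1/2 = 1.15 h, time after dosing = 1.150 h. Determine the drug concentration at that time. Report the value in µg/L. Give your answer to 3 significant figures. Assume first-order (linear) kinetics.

3840 µg/L

C₀ = Dose / Vd = 1650 / 215 = 7.674 mg/L
k = ln2 / t½ = 0.693147 / 1.15 = 0.6027 h⁻¹
t / t½ = 1.150 / 1.15 = 1 half-lives
C = C₀ × (1/2)^1 = 7.674 × 0.5000 = 3.837 mg/L
Convert: 3.837 mg/L × 1000 = 3837 µg/L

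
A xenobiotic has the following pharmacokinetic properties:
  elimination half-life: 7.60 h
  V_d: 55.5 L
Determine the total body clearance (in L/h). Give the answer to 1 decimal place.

5.1 L/h

k = ln2 / t½ = 0.693147 / 7.60 = 0.09120 h⁻¹
CL = k × Vd = 0.09120 × 55.5 = 5.062 L/h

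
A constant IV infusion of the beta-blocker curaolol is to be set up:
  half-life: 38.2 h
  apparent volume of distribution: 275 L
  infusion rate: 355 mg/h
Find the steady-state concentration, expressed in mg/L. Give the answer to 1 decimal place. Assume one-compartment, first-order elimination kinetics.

71.1 mg/L

k = ln2 / t½ = 0.693147 / 38.2 = 0.01815 h⁻¹
CL = k × Vd = 0.01815 × 275 = 4.991 L/h
At steady state Css = R₀ / CL = 355 / 4.991 = 71.13 mg/L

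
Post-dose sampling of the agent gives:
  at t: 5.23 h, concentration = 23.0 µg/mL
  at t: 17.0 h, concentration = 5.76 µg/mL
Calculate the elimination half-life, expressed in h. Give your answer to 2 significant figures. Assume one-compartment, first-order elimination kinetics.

5.9 h

k = ln(C₁/C₂) / (t₂ − t₁) = ln(23.0/5.76) / (17.0 − 5.23)
  = 1.385 / 11.77 = 0.1177 h⁻¹
t½ = ln2 / k = 0.693147 / 0.1177 = 5.889 h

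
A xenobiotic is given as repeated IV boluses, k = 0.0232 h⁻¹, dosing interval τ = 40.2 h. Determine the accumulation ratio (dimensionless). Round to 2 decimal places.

1.65

e^(−kτ) = e^(−0.02320 × 40.2) = 0.3935
Accumulation ratio R = 1 / (1 − e^(−kτ)) = 1 / (1 − 0.3935) = 1.649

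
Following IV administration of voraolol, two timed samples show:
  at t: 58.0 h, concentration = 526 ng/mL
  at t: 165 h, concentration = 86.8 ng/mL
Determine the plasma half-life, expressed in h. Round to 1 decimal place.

k = ln(C₁/C₂) / (t₂ − t₁) = ln(526/86.8) / (165 − 58.0)
  = 1.802 / 107.0 = 0.01684 h⁻¹
t½ = ln2 / k = 0.693147 / 0.01684 = 41.16 h

41.2 h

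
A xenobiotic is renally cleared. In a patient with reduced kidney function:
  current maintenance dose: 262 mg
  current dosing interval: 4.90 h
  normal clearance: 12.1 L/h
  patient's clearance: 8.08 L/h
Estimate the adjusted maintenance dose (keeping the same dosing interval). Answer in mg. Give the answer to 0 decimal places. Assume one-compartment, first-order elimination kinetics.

175 mg

To keep the same average steady-state level, dosing rate must scale with clearance.
CL ratio = 8.08 / 12.1 = 0.6678
New dose (same interval) = 262 × 0.6678 = 175.0 mg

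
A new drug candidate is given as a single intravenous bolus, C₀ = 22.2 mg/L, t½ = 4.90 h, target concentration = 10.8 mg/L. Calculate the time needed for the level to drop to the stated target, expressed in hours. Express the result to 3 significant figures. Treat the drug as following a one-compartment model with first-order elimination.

5.09 h

k = ln2 / t½ = 0.693147 / 4.90 = 0.1415 h⁻¹
t = ln(C₀ / C) / k = ln(22.20 / 10.8) / 0.1415
  = ln(2.056) / 0.1415 = 0.7208 / 0.1415 = 5.094 h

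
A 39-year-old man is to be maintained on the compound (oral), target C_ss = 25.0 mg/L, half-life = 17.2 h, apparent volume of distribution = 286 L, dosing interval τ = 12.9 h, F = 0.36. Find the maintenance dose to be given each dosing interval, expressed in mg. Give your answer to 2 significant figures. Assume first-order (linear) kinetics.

k = ln2 / t½ = 0.693147 / 17.2 = 0.04030 h⁻¹
CL = k × Vd = 0.04030 × 286 = 11.53 L/h
At steady state, F × (Dose/τ) = Css × CL.
Dose = Css × CL × τ / F = 25.0 × 11.53 × 12.9 / 0.36 = 10330 mg

10000 mg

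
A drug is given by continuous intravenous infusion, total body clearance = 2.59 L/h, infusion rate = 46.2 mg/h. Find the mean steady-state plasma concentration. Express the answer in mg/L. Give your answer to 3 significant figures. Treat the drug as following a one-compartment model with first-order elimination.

17.8 mg/L

At steady state Css = R₀ / CL = 46.2 / 2.590 = 17.84 mg/L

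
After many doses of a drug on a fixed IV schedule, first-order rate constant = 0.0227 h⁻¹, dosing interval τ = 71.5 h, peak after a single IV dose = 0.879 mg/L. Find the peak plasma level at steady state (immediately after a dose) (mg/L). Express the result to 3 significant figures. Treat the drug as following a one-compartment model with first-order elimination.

e^(−kτ) = e^(−0.02270 × 71.5) = 0.1973
Accumulation ratio R = 1 / (1 − e^(−kτ)) = 1 / (1 − 0.1973) = 1.246
Steady-state peak = C₀ × R = 0.879 × 1.246 = 1.095 mg/L

1.10 mg/L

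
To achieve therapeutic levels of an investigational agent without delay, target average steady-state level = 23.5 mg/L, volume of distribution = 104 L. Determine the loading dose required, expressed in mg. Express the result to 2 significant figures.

LD = Css × Vd = 23.5 × 104 = 2444 mg

2400 mg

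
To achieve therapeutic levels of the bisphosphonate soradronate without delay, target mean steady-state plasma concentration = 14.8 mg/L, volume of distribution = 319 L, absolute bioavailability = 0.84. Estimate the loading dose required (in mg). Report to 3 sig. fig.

LD = Css × Vd / F = 14.8 × 319 / 0.84 = 5620 mg

5620 mg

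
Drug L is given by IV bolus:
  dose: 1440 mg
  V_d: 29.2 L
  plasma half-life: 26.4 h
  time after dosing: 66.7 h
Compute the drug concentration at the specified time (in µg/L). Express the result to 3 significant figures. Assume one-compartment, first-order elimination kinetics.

C₀ = Dose / Vd = 1440 / 29.2 = 49.32 mg/L
k = ln2 / t½ = 0.693147 / 26.4 = 0.02626 h⁻¹
C = C₀ · e^(−k·t) = 49.32 × e^(−0.02626 × 66.7)
  = 49.32 × 0.1735 = 8.557 mg/L
Convert: 8.557 mg/L × 1000 = 8557 µg/L

8560 µg/L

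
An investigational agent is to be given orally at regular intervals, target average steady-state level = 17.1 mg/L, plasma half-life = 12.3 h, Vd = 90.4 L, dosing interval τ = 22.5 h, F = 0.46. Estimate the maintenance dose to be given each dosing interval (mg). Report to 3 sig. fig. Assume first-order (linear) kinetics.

4260 mg

k = ln2 / t½ = 0.693147 / 12.3 = 0.05635 h⁻¹
CL = k × Vd = 0.05635 × 90.4 = 5.094 L/h
At steady state, F × (Dose/τ) = Css × CL.
Dose = Css × CL × τ / F = 17.1 × 5.094 × 22.5 / 0.46 = 4261 mg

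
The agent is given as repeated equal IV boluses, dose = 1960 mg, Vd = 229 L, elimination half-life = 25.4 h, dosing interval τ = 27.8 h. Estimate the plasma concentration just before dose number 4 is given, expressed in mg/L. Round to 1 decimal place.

6.8 mg/L

C₀ per dose = Dose / Vd = 1960 / 229 = 8.559 mg/L
k = ln2 / t½ = 0.693147 / 25.4 = 0.02729 h⁻¹
Fraction remaining after one interval: r = e^(−kτ) = e^(−0.02729 × 27.8) = 0.4683
Before dose 4, 3 doses have been given (aged 1τ, 2τ, 3τ).
C_trough = C₀ × (r + r² + … + r^3) = C₀ × r(1−r^3)/(1−r)
        = 8.559 × 0.4683 × (1 − 0.1027) / (1 − 0.4683) = 6.764 mg/L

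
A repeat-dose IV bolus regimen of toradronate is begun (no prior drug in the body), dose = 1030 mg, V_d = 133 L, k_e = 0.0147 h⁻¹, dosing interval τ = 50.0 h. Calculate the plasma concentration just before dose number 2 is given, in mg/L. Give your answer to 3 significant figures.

C₀ per dose = Dose / Vd = 1030 / 133 = 7.744 mg/L
Fraction remaining after one interval: r = e^(−kτ) = e^(−0.01470 × 50.0) = 0.4795
Before dose 2, 1 dose has been given (aged 1τ).
C_trough = C₀ × r = 7.744 × 0.4795 = 3.713 mg/L

3.71 mg/L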